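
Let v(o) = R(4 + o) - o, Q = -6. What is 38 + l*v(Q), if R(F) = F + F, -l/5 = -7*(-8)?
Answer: -522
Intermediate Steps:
l = -280 (l = -(-35)*(-8) = -5*56 = -280)
R(F) = 2*F
v(o) = 8 + o (v(o) = 2*(4 + o) - o = (8 + 2*o) - o = 8 + o)
38 + l*v(Q) = 38 - 280*(8 - 6) = 38 - 280*2 = 38 - 560 = -522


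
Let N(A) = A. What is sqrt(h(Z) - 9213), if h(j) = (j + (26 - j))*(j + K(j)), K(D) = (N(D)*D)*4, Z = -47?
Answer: sqrt(219301) ≈ 468.30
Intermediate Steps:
K(D) = 4*D**2 (K(D) = (D*D)*4 = D**2*4 = 4*D**2)
h(j) = 26*j + 104*j**2 (h(j) = (j + (26 - j))*(j + 4*j**2) = 26*(j + 4*j**2) = 26*j + 104*j**2)
sqrt(h(Z) - 9213) = sqrt(26*(-47)*(1 + 4*(-47)) - 9213) = sqrt(26*(-47)*(1 - 188) - 9213) = sqrt(26*(-47)*(-187) - 9213) = sqrt(228514 - 9213) = sqrt(219301)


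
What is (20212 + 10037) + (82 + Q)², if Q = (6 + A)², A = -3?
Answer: 38530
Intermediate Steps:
Q = 9 (Q = (6 - 3)² = 3² = 9)
(20212 + 10037) + (82 + Q)² = (20212 + 10037) + (82 + 9)² = 30249 + 91² = 30249 + 8281 = 38530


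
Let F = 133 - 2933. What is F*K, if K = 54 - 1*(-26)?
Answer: -224000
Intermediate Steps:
F = -2800
K = 80 (K = 54 + 26 = 80)
F*K = -2800*80 = -224000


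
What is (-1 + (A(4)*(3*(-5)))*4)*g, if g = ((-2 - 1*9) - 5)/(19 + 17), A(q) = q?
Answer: 964/9 ≈ 107.11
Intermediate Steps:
g = -4/9 (g = ((-2 - 9) - 5)/36 = (-11 - 5)*(1/36) = -16*1/36 = -4/9 ≈ -0.44444)
(-1 + (A(4)*(3*(-5)))*4)*g = (-1 + (4*(3*(-5)))*4)*(-4/9) = (-1 + (4*(-15))*4)*(-4/9) = (-1 - 60*4)*(-4/9) = (-1 - 240)*(-4/9) = -241*(-4/9) = 964/9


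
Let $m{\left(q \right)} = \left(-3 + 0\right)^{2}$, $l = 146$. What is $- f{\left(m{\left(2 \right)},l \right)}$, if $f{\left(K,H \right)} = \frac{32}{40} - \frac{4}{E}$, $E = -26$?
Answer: $- \frac{62}{65} \approx -0.95385$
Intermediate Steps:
$m{\left(q \right)} = 9$ ($m{\left(q \right)} = \left(-3\right)^{2} = 9$)
$f{\left(K,H \right)} = \frac{62}{65}$ ($f{\left(K,H \right)} = \frac{32}{40} - \frac{4}{-26} = 32 \cdot \frac{1}{40} - - \frac{2}{13} = \frac{4}{5} + \frac{2}{13} = \frac{62}{65}$)
$- f{\left(m{\left(2 \right)},l \right)} = \left(-1\right) \frac{62}{65} = - \frac{62}{65}$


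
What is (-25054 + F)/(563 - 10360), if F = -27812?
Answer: 52866/9797 ≈ 5.3961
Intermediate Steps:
(-25054 + F)/(563 - 10360) = (-25054 - 27812)/(563 - 10360) = -52866/(-9797) = -52866*(-1/9797) = 52866/9797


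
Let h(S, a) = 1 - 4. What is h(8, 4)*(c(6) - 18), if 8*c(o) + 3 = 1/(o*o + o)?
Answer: 6173/112 ≈ 55.116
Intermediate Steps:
c(o) = -3/8 + 1/(8*(o + o²)) (c(o) = -3/8 + 1/(8*(o*o + o)) = -3/8 + 1/(8*(o² + o)) = -3/8 + 1/(8*(o + o²)))
h(S, a) = -3
h(8, 4)*(c(6) - 18) = -3*((⅛)*(1 - 3*6 - 3*6²)/(6*(1 + 6)) - 18) = -3*((⅛)*(⅙)*(1 - 18 - 3*36)/7 - 18) = -3*((⅛)*(⅙)*(⅐)*(1 - 18 - 108) - 18) = -3*((⅛)*(⅙)*(⅐)*(-125) - 18) = -3*(-125/336 - 18) = -3*(-6173/336) = 6173/112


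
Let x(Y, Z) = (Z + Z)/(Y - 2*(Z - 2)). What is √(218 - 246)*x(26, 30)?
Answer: -4*I*√7 ≈ -10.583*I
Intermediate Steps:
x(Y, Z) = 2*Z/(4 + Y - 2*Z) (x(Y, Z) = (2*Z)/(Y - 2*(-2 + Z)) = (2*Z)/(Y + (4 - 2*Z)) = (2*Z)/(4 + Y - 2*Z) = 2*Z/(4 + Y - 2*Z))
√(218 - 246)*x(26, 30) = √(218 - 246)*(2*30/(4 + 26 - 2*30)) = √(-28)*(2*30/(4 + 26 - 60)) = (2*I*√7)*(2*30/(-30)) = (2*I*√7)*(2*30*(-1/30)) = (2*I*√7)*(-2) = -4*I*√7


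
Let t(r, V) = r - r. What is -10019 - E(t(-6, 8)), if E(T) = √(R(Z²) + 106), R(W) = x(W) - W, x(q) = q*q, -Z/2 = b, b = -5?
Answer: -10019 - √10006 ≈ -10119.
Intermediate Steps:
Z = 10 (Z = -2*(-5) = 10)
x(q) = q²
R(W) = W² - W
t(r, V) = 0
E(T) = √10006 (E(T) = √(10²*(-1 + 10²) + 106) = √(100*(-1 + 100) + 106) = √(100*99 + 106) = √(9900 + 106) = √10006)
-10019 - E(t(-6, 8)) = -10019 - √10006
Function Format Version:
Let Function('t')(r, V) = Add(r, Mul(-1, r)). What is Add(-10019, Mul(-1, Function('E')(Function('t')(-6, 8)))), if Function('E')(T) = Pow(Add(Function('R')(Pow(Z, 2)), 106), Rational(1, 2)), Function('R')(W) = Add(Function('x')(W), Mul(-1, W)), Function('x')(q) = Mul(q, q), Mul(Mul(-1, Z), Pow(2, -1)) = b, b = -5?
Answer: Add(-10019, Mul(-1, Pow(10006, Rational(1, 2)))) ≈ -10119.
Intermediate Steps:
Z = 10 (Z = Mul(-2, -5) = 10)
Function('x')(q) = Pow(q, 2)
Function('R')(W) = Add(Pow(W, 2), Mul(-1, W))
Function('t')(r, V) = 0
Function('E')(T) = Pow(10006, Rational(1, 2)) (Function('E')(T) = Pow(Add(Mul(Pow(10, 2), Add(-1, Pow(10, 2))), 106), Rational(1, 2)) = Pow(Add(Mul(100, Add(-1, 100)), 106), Rational(1, 2)) = Pow(Add(Mul(100, 99), 106), Rational(1, 2)) = Pow(Add(9900, 106), Rational(1, 2)) = Pow(10006, Rational(1, 2)))
Add(-10019, Mul(-1, Function('E')(Function('t')(-6, 8)))) = Add(-10019, Mul(-1, Pow(10006, Rational(1, 2))))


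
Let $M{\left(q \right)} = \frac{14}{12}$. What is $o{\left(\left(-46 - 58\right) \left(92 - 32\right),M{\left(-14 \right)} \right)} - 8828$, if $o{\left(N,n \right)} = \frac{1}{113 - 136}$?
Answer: $- \frac{203045}{23} \approx -8828.0$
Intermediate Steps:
$M{\left(q \right)} = \frac{7}{6}$ ($M{\left(q \right)} = 14 \cdot \frac{1}{12} = \frac{7}{6}$)
$o{\left(N,n \right)} = - \frac{1}{23}$ ($o{\left(N,n \right)} = \frac{1}{-23} = - \frac{1}{23}$)
$o{\left(\left(-46 - 58\right) \left(92 - 32\right),M{\left(-14 \right)} \right)} - 8828 = - \frac{1}{23} - 8828 = - \frac{203045}{23}$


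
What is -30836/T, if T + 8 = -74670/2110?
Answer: 6506396/9155 ≈ 710.69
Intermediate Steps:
T = -9155/211 (T = -8 - 74670/2110 = -8 - 74670*1/2110 = -8 - 7467/211 = -9155/211 ≈ -43.389)
-30836/T = -30836/(-9155/211) = -30836*(-211/9155) = 6506396/9155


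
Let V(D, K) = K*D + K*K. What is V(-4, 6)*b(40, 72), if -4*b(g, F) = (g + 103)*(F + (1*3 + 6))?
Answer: -34749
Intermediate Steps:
V(D, K) = K² + D*K (V(D, K) = D*K + K² = K² + D*K)
b(g, F) = -(9 + F)*(103 + g)/4 (b(g, F) = -(g + 103)*(F + (1*3 + 6))/4 = -(103 + g)*(F + (3 + 6))/4 = -(103 + g)*(F + 9)/4 = -(103 + g)*(9 + F)/4 = -(9 + F)*(103 + g)/4)
V(-4, 6)*b(40, 72) = (6*(-4 + 6))*(-927/4 - 103/4*72 - 9/4*40 - ¼*72*40) = (6*2)*(-927/4 - 1854 - 90 - 720) = 12*(-11583/4) = -34749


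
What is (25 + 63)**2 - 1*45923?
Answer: -38179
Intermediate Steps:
(25 + 63)**2 - 1*45923 = 88**2 - 45923 = 7744 - 45923 = -38179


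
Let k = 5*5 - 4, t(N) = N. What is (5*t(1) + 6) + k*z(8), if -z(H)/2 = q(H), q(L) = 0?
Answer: 11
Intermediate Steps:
k = 21 (k = 25 - 4 = 21)
z(H) = 0 (z(H) = -2*0 = 0)
(5*t(1) + 6) + k*z(8) = (5*1 + 6) + 21*0 = (5 + 6) + 0 = 11 + 0 = 11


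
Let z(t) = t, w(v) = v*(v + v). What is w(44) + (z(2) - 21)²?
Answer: 4233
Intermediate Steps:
w(v) = 2*v² (w(v) = v*(2*v) = 2*v²)
w(44) + (z(2) - 21)² = 2*44² + (2 - 21)² = 2*1936 + (-19)² = 3872 + 361 = 4233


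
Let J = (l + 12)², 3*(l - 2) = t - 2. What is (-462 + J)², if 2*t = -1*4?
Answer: 7365796/81 ≈ 90936.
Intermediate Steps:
t = -2 (t = (-1*4)/2 = (½)*(-4) = -2)
l = ⅔ (l = 2 + (-2 - 2)/3 = 2 + (⅓)*(-4) = 2 - 4/3 = ⅔ ≈ 0.66667)
J = 1444/9 (J = (⅔ + 12)² = (38/3)² = 1444/9 ≈ 160.44)
(-462 + J)² = (-462 + 1444/9)² = (-2714/9)² = 7365796/81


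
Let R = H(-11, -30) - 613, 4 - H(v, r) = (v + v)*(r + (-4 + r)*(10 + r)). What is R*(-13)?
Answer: -177983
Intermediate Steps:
H(v, r) = 4 - 2*v*(r + (-4 + r)*(10 + r)) (H(v, r) = 4 - (v + v)*(r + (-4 + r)*(10 + r)) = 4 - 2*v*(r + (-4 + r)*(10 + r)))
R = 13691 (R = (4 + 80*(-11) - 14*(-30)*(-11) - 2*(-11)*(-30)²) - 613 = (4 - 880 - 4620 - 2*(-11)*900) - 613 = (4 - 880 - 4620 + 19800) - 613 = 14304 - 613 = 13691)
R*(-13) = 13691*(-13) = -177983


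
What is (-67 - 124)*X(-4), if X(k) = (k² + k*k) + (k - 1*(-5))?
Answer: -6303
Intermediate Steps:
X(k) = 5 + k + 2*k² (X(k) = (k² + k²) + (k + 5) = 2*k² + (5 + k) = 5 + k + 2*k²)
(-67 - 124)*X(-4) = (-67 - 124)*(5 - 4 + 2*(-4)²) = -191*(5 - 4 + 2*16) = -191*(5 - 4 + 32) = -191*33 = -6303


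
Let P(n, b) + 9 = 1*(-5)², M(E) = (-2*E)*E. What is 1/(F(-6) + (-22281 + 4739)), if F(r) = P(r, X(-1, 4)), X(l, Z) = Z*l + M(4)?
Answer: -1/17526 ≈ -5.7058e-5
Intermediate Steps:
M(E) = -2*E²
X(l, Z) = -32 + Z*l (X(l, Z) = Z*l - 2*4² = Z*l - 2*16 = Z*l - 32 = -32 + Z*l)
P(n, b) = 16 (P(n, b) = -9 + 1*(-5)² = -9 + 1*25 = -9 + 25 = 16)
F(r) = 16
1/(F(-6) + (-22281 + 4739)) = 1/(16 + (-22281 + 4739)) = 1/(16 - 17542) = 1/(-17526) = -1/17526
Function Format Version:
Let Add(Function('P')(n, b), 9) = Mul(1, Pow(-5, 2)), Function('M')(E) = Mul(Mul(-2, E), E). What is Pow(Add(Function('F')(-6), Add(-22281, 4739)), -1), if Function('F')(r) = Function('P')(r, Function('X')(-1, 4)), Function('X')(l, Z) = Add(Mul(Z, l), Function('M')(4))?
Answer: Rational(-1, 17526) ≈ -5.7058e-5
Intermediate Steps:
Function('M')(E) = Mul(-2, Pow(E, 2))
Function('X')(l, Z) = Add(-32, Mul(Z, l)) (Function('X')(l, Z) = Add(Mul(Z, l), Mul(-2, Pow(4, 2))) = Add(Mul(Z, l), Mul(-2, 16)) = Add(Mul(Z, l), -32) = Add(-32, Mul(Z, l)))
Function('P')(n, b) = 16 (Function('P')(n, b) = Add(-9, Mul(1, Pow(-5, 2))) = Add(-9, Mul(1, 25)) = Add(-9, 25) = 16)
Function('F')(r) = 16
Pow(Add(Function('F')(-6), Add(-22281, 4739)), -1) = Pow(Add(16, Add(-22281, 4739)), -1) = Pow(Add(16, -17542), -1) = Pow(-17526, -1) = Rational(-1, 17526)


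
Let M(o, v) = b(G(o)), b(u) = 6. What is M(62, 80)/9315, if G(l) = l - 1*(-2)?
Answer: 2/3105 ≈ 0.00064412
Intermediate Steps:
G(l) = 2 + l (G(l) = l + 2 = 2 + l)
M(o, v) = 6
M(62, 80)/9315 = 6/9315 = 6*(1/9315) = 2/3105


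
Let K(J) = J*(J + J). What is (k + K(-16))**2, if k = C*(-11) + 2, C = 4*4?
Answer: 114244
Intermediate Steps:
K(J) = 2*J**2 (K(J) = J*(2*J) = 2*J**2)
C = 16
k = -174 (k = 16*(-11) + 2 = -176 + 2 = -174)
(k + K(-16))**2 = (-174 + 2*(-16)**2)**2 = (-174 + 2*256)**2 = (-174 + 512)**2 = 338**2 = 114244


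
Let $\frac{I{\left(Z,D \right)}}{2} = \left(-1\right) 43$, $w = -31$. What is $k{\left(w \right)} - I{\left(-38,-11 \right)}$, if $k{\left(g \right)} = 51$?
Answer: $137$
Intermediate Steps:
$I{\left(Z,D \right)} = -86$ ($I{\left(Z,D \right)} = 2 \left(\left(-1\right) 43\right) = 2 \left(-43\right) = -86$)
$k{\left(w \right)} - I{\left(-38,-11 \right)} = 51 - -86 = 51 + 86 = 137$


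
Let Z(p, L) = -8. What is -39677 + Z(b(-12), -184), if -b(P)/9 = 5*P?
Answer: -39685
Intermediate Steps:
b(P) = -45*P
-39677 + Z(b(-12), -184) = -39677 - 8 = -39685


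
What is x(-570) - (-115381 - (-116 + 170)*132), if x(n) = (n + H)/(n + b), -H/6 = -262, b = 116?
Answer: 27809042/227 ≈ 1.2251e+5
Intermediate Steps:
H = 1572 (H = -6*(-262) = 1572)
x(n) = (1572 + n)/(116 + n) (x(n) = (n + 1572)/(n + 116) = (1572 + n)/(116 + n))
x(-570) - (-115381 - (-116 + 170)*132) = (1572 - 570)/(116 - 570) - (-115381 - (-116 + 170)*132) = 1002/(-454) - (-115381 - 54*132) = -1/454*1002 - (-115381 - 1*7128) = -501/227 - (-115381 - 7128) = -501/227 - 1*(-122509) = -501/227 + 122509 = 27809042/227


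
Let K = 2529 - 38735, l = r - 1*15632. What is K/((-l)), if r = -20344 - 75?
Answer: -36206/36051 ≈ -1.0043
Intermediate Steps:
r = -20419
l = -36051 (l = -20419 - 1*15632 = -20419 - 15632 = -36051)
K = -36206
K/((-l)) = -36206/((-1*(-36051))) = -36206/36051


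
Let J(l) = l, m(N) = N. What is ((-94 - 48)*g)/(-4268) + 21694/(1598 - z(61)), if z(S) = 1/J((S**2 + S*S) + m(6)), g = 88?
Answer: 19053100916/1154484591 ≈ 16.504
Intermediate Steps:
z(S) = 1/(6 + 2*S**2) (z(S) = 1/((S**2 + S*S) + 6) = 1/((S**2 + S**2) + 6) = 1/(2*S**2 + 6) = 1/(6 + 2*S**2))
((-94 - 48)*g)/(-4268) + 21694/(1598 - z(61)) = ((-94 - 48)*88)/(-4268) + 21694/(1598 - 1/(2*(3 + 61**2))) = -142*88*(-1/4268) + 21694/(1598 - 1/(2*(3 + 3721))) = -12496*(-1/4268) + 21694/(1598 - 1/(2*3724)) = 284/97 + 21694/(1598 - 1/(2*3724)) = 284/97 + 21694/(1598 - 1*1/7448) = 284/97 + 21694/(1598 - 1/7448) = 284/97 + 21694/(11901903/7448) = 284/97 + 21694*(7448/11901903) = 284/97 + 161576912/11901903 = 19053100916/1154484591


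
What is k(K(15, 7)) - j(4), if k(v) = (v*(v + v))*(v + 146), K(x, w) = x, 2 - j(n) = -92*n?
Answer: 72080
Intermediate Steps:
j(n) = 2 + 92*n (j(n) = 2 - (-92)*n = 2 + 92*n)
k(v) = 2*v²*(146 + v) (k(v) = (v*(2*v))*(146 + v) = (2*v²)*(146 + v) = 2*v²*(146 + v))
k(K(15, 7)) - j(4) = 2*15²*(146 + 15) - (2 + 92*4) = 2*225*161 - (2 + 368) = 72450 - 1*370 = 72450 - 370 = 72080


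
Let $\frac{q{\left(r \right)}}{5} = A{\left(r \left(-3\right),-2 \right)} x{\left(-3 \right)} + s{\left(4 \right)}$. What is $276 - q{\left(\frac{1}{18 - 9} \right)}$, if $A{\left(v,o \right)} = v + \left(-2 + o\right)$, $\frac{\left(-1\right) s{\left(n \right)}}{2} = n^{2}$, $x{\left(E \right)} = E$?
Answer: $371$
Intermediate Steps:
$s{\left(n \right)} = - 2 n^{2}$
$A{\left(v,o \right)} = -2 + o + v$
$q{\left(r \right)} = -100 + 45 r$ ($q{\left(r \right)} = 5 \left(\left(-2 - 2 + r \left(-3\right)\right) \left(-3\right) - 2 \cdot 4^{2}\right) = 5 \left(\left(-2 - 2 - 3 r\right) \left(-3\right) - 32\right) = 5 \left(\left(-4 - 3 r\right) \left(-3\right) - 32\right) = 5 \left(\left(12 + 9 r\right) - 32\right) = 5 \left(-20 + 9 r\right) = -100 + 45 r$)
$276 - q{\left(\frac{1}{18 - 9} \right)} = 276 - \left(-100 + \frac{45}{18 - 9}\right) = 276 - \left(-100 + \frac{45}{9}\right) = 276 - \left(-100 + 45 \cdot \frac{1}{9}\right) = 276 - \left(-100 + 5\right) = 276 - -95 = 276 + 95 = 371$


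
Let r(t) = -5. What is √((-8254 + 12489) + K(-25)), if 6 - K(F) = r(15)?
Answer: √4246 ≈ 65.161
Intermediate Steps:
K(F) = 11 (K(F) = 6 - 1*(-5) = 6 + 5 = 11)
√((-8254 + 12489) + K(-25)) = √((-8254 + 12489) + 11) = √(4235 + 11) = √4246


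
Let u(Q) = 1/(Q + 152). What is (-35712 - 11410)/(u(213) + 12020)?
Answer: -17199530/4387301 ≈ -3.9203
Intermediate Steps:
u(Q) = 1/(152 + Q)
(-35712 - 11410)/(u(213) + 12020) = (-35712 - 11410)/(1/(152 + 213) + 12020) = -47122/(1/365 + 12020) = -47122/4387301/365 = -47122*365/4387301 = -17199530/4387301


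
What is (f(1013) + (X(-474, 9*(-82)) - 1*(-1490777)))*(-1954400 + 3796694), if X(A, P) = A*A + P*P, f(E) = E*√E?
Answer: 4163763142518 + 1866243822*√1013 ≈ 4.2232e+12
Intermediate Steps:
f(E) = E^(3/2)
X(A, P) = A² + P²
(f(1013) + (X(-474, 9*(-82)) - 1*(-1490777)))*(-1954400 + 3796694) = (1013^(3/2) + (((-474)² + (9*(-82))²) - 1*(-1490777)))*(-1954400 + 3796694) = (1013*√1013 + ((224676 + (-738)²) + 1490777))*1842294 = (1013*√1013 + ((224676 + 544644) + 1490777))*1842294 = (1013*√1013 + (769320 + 1490777))*1842294 = (1013*√1013 + 2260097)*1842294 = (2260097 + 1013*√1013)*1842294 = 4163763142518 + 1866243822*√1013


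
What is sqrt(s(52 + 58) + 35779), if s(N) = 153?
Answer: 2*sqrt(8983) ≈ 189.56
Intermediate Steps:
sqrt(s(52 + 58) + 35779) = sqrt(153 + 35779) = sqrt(35932) = 2*sqrt(8983)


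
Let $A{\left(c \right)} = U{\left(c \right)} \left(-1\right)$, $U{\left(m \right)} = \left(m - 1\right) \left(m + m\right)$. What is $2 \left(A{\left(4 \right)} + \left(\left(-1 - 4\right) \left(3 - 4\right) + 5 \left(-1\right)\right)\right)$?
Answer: $-48$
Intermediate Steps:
$U{\left(m \right)} = 2 m \left(-1 + m\right)$ ($U{\left(m \right)} = \left(-1 + m\right) 2 m = 2 m \left(-1 + m\right)$)
$A{\left(c \right)} = - 2 c \left(-1 + c\right)$ ($A{\left(c \right)} = 2 c \left(-1 + c\right) \left(-1\right) = - 2 c \left(-1 + c\right)$)
$2 \left(A{\left(4 \right)} + \left(\left(-1 - 4\right) \left(3 - 4\right) + 5 \left(-1\right)\right)\right) = 2 \left(2 \cdot 4 \left(1 - 4\right) + \left(\left(-1 - 4\right) \left(3 - 4\right) + 5 \left(-1\right)\right)\right) = 2 \left(2 \cdot 4 \left(1 - 4\right) - 0\right) = 2 \left(2 \cdot 4 \left(-3\right) + \left(5 - 5\right)\right) = 2 \left(-24 + 0\right) = 2 \left(-24\right) = -48$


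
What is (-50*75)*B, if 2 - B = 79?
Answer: 288750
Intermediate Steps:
B = -77 (B = 2 - 1*79 = 2 - 79 = -77)
(-50*75)*B = -50*75*(-77) = -3750*(-77) = 288750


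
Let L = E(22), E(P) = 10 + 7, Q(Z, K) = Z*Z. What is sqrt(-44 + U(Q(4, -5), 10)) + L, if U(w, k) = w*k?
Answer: 17 + 2*sqrt(29) ≈ 27.770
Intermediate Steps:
Q(Z, K) = Z**2
E(P) = 17
U(w, k) = k*w
L = 17
sqrt(-44 + U(Q(4, -5), 10)) + L = sqrt(-44 + 10*4**2) + 17 = sqrt(-44 + 10*16) + 17 = sqrt(-44 + 160) + 17 = sqrt(116) + 17 = 2*sqrt(29) + 17 = 17 + 2*sqrt(29)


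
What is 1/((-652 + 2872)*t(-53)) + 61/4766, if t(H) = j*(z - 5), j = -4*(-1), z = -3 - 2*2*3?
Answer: 5414417/423220800 ≈ 0.012793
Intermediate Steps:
z = -15 (z = -3 - 4*3 = -3 - 12 = -15)
j = 4
t(H) = -80 (t(H) = 4*(-15 - 5) = 4*(-20) = -80)
1/((-652 + 2872)*t(-53)) + 61/4766 = 1/((-652 + 2872)*(-80)) + 61/4766 = -1/80/2220 + 61*(1/4766) = (1/2220)*(-1/80) + 61/4766 = -1/177600 + 61/4766 = 5414417/423220800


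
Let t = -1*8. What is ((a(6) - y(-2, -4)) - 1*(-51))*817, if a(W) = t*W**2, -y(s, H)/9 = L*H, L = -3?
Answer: -105393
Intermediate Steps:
y(s, H) = 27*H (y(s, H) = -(-27)*H = 27*H)
t = -8
a(W) = -8*W**2
((a(6) - y(-2, -4)) - 1*(-51))*817 = ((-8*6**2 - 27*(-4)) - 1*(-51))*817 = ((-8*36 - 1*(-108)) + 51)*817 = ((-288 + 108) + 51)*817 = (-180 + 51)*817 = -129*817 = -105393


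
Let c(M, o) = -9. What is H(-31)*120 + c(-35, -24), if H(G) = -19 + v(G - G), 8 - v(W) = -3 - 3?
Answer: -609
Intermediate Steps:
v(W) = 14 (v(W) = 8 - (-3 - 3) = 8 - 1*(-6) = 8 + 6 = 14)
H(G) = -5 (H(G) = -19 + 14 = -5)
H(-31)*120 + c(-35, -24) = -5*120 - 9 = -600 - 9 = -609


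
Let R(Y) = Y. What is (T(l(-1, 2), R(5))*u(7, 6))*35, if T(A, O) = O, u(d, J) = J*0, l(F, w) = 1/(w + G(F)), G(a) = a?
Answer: 0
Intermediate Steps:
l(F, w) = 1/(F + w) (l(F, w) = 1/(w + F) = 1/(F + w))
u(d, J) = 0
(T(l(-1, 2), R(5))*u(7, 6))*35 = (5*0)*35 = 0*35 = 0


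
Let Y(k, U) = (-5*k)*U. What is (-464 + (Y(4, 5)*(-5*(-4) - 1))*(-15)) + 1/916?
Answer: 25680977/916 ≈ 28036.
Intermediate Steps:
Y(k, U) = -5*U*k
(-464 + (Y(4, 5)*(-5*(-4) - 1))*(-15)) + 1/916 = (-464 + ((-5*5*4)*(-5*(-4) - 1))*(-15)) + 1/916 = (-464 - 100*(20 - 1)*(-15)) + 1/916 = (-464 - 100*19*(-15)) + 1/916 = (-464 - 1900*(-15)) + 1/916 = (-464 + 28500) + 1/916 = 28036 + 1/916 = 25680977/916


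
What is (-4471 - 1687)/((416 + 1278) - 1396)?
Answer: -3079/149 ≈ -20.664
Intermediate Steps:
(-4471 - 1687)/((416 + 1278) - 1396) = -6158/(1694 - 1396) = -6158/298 = -6158*1/298 = -3079/149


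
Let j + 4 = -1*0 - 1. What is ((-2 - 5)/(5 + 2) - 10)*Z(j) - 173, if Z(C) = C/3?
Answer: -464/3 ≈ -154.67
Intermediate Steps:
j = -5 (j = -4 + (-1*0 - 1) = -4 + (0 - 1) = -4 - 1 = -5)
Z(C) = C/3 (Z(C) = C*(⅓) = C/3)
((-2 - 5)/(5 + 2) - 10)*Z(j) - 173 = ((-2 - 5)/(5 + 2) - 10)*((⅓)*(-5)) - 173 = (-7/7 - 10)*(-5/3) - 173 = (-7*⅐ - 10)*(-5/3) - 173 = (-1 - 10)*(-5/3) - 173 = -11*(-5/3) - 173 = 55/3 - 173 = -464/3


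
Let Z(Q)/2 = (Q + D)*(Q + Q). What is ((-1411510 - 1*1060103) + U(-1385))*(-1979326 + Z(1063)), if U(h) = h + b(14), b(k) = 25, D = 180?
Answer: -8175426170430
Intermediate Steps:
Z(Q) = 4*Q*(180 + Q) (Z(Q) = 2*((Q + 180)*(Q + Q)) = 2*((180 + Q)*(2*Q)) = 2*(2*Q*(180 + Q)) = 4*Q*(180 + Q))
U(h) = 25 + h (U(h) = h + 25 = 25 + h)
((-1411510 - 1*1060103) + U(-1385))*(-1979326 + Z(1063)) = ((-1411510 - 1*1060103) + (25 - 1385))*(-1979326 + 4*1063*(180 + 1063)) = ((-1411510 - 1060103) - 1360)*(-1979326 + 4*1063*1243) = (-2471613 - 1360)*(-1979326 + 5285236) = -2472973*3305910 = -8175426170430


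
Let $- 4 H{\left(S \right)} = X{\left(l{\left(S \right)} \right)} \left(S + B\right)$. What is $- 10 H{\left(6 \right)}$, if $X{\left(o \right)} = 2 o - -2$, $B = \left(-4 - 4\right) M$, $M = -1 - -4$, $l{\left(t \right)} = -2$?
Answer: $90$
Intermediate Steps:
$M = 3$ ($M = -1 + 4 = 3$)
$B = -24$ ($B = \left(-4 - 4\right) 3 = \left(-8\right) 3 = -24$)
$X{\left(o \right)} = 2 + 2 o$ ($X{\left(o \right)} = 2 o + 2 = 2 + 2 o$)
$H{\left(S \right)} = -12 + \frac{S}{2}$ ($H{\left(S \right)} = - \frac{\left(2 + 2 \left(-2\right)\right) \left(S - 24\right)}{4} = - \frac{\left(2 - 4\right) \left(-24 + S\right)}{4} = - \frac{\left(-2\right) \left(-24 + S\right)}{4} = - \frac{48 - 2 S}{4} = -12 + \frac{S}{2}$)
$- 10 H{\left(6 \right)} = - 10 \left(-12 + \frac{1}{2} \cdot 6\right) = - 10 \left(-12 + 3\right) = \left(-10\right) \left(-9\right) = 90$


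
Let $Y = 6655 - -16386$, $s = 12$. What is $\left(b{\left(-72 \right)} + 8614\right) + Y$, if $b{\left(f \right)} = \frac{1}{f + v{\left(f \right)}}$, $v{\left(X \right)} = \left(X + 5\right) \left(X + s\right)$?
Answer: $\frac{124973941}{3948} \approx 31655.0$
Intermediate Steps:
$v{\left(X \right)} = \left(5 + X\right) \left(12 + X\right)$ ($v{\left(X \right)} = \left(X + 5\right) \left(X + 12\right) = \left(5 + X\right) \left(12 + X\right)$)
$b{\left(f \right)} = \frac{1}{60 + f^{2} + 18 f}$ ($b{\left(f \right)} = \frac{1}{f + \left(60 + f^{2} + 17 f\right)} = \frac{1}{60 + f^{2} + 18 f}$)
$Y = 23041$ ($Y = 6655 + 16386 = 23041$)
$\left(b{\left(-72 \right)} + 8614\right) + Y = \left(\frac{1}{60 + \left(-72\right)^{2} + 18 \left(-72\right)} + 8614\right) + 23041 = \left(\frac{1}{60 + 5184 - 1296} + 8614\right) + 23041 = \left(\frac{1}{3948} + 8614\right) + 23041 = \frac{34008073}{3948} + 23041 = \frac{124973941}{3948}$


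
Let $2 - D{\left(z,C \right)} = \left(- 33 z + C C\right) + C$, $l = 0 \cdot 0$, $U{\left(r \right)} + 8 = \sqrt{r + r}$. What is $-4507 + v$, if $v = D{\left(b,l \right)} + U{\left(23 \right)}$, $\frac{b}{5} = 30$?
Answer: $437 + \sqrt{46} \approx 443.78$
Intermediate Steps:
$U{\left(r \right)} = -8 + \sqrt{2} \sqrt{r}$ ($U{\left(r \right)} = -8 + \sqrt{r + r} = -8 + \sqrt{2 r} = -8 + \sqrt{2} \sqrt{r}$)
$l = 0$
$b = 150$ ($b = 5 \cdot 30 = 150$)
$D{\left(z,C \right)} = 2 - C - C^{2} + 33 z$ ($D{\left(z,C \right)} = 2 - \left(\left(- 33 z + C C\right) + C\right) = 2 - \left(\left(- 33 z + C^{2}\right) + C\right) = 2 - \left(\left(C^{2} - 33 z\right) + C\right) = 2 - \left(C + C^{2} - 33 z\right) = 2 - C - C^{2} + 33 z$)
$v = 4944 + \sqrt{46}$ ($v = \left(2 - 0 - 0^{2} + 33 \cdot 150\right) - \left(8 - \sqrt{2} \sqrt{23}\right) = \left(2 + 0 - 0 + 4950\right) - \left(8 - \sqrt{46}\right) = \left(2 + 0 + 0 + 4950\right) - \left(8 - \sqrt{46}\right) = 4952 - \left(8 - \sqrt{46}\right) = 4944 + \sqrt{46} \approx 4950.8$)
$-4507 + v = -4507 + \left(4944 + \sqrt{46}\right) = 437 + \sqrt{46}$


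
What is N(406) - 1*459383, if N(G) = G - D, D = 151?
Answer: -459128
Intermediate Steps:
N(G) = -151 + G (N(G) = G - 1*151 = G - 151 = -151 + G)
N(406) - 1*459383 = (-151 + 406) - 1*459383 = 255 - 459383 = -459128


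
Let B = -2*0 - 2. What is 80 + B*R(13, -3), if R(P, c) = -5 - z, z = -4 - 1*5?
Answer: 72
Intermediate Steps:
z = -9 (z = -4 - 5 = -9)
R(P, c) = 4 (R(P, c) = -5 - 1*(-9) = -5 + 9 = 4)
B = -2 (B = 0 - 2 = -2)
80 + B*R(13, -3) = 80 - 2*4 = 80 - 8 = 72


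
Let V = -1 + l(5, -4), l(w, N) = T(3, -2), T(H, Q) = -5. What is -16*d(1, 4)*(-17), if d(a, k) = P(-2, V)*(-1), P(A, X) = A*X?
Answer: -3264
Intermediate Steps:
l(w, N) = -5
V = -6 (V = -1 - 5 = -6)
d(a, k) = -12 (d(a, k) = -2*(-6)*(-1) = 12*(-1) = -12)
-16*d(1, 4)*(-17) = -16*(-12)*(-17) = 192*(-17) = -3264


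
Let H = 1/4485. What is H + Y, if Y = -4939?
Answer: -22151414/4485 ≈ -4939.0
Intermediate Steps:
H = 1/4485 ≈ 0.00022297
H + Y = 1/4485 - 4939 = -22151414/4485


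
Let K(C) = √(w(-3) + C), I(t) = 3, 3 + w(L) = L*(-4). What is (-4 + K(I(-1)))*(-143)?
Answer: 572 - 286*√3 ≈ 76.633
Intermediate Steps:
w(L) = -3 - 4*L (w(L) = -3 + L*(-4) = -3 - 4*L)
K(C) = √(9 + C) (K(C) = √((-3 - 4*(-3)) + C) = √((-3 + 12) + C) = √(9 + C))
(-4 + K(I(-1)))*(-143) = (-4 + √(9 + 3))*(-143) = (-4 + √12)*(-143) = (-4 + 2*√3)*(-143) = 572 - 286*√3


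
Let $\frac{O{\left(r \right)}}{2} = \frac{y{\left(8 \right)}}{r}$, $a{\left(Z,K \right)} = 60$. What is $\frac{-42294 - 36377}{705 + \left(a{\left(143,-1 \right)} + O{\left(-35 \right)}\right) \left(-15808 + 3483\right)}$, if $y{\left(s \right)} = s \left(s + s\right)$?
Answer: $\frac{550697}{4540525} \approx 0.12128$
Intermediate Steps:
$y{\left(s \right)} = 2 s^{2}$ ($y{\left(s \right)} = s 2 s = 2 s^{2}$)
$O{\left(r \right)} = \frac{256}{r}$ ($O{\left(r \right)} = 2 \frac{2 \cdot 8^{2}}{r} = 2 \frac{2 \cdot 64}{r} = 2 \frac{128}{r} = \frac{256}{r}$)
$\frac{-42294 - 36377}{705 + \left(a{\left(143,-1 \right)} + O{\left(-35 \right)}\right) \left(-15808 + 3483\right)} = \frac{-42294 - 36377}{705 + \left(60 + \frac{256}{-35}\right) \left(-15808 + 3483\right)} = - \frac{78671}{705 + \left(60 + 256 \left(- \frac{1}{35}\right)\right) \left(-12325\right)} = - \frac{78671}{705 + \left(60 - \frac{256}{35}\right) \left(-12325\right)} = - \frac{78671}{705 + \frac{1844}{35} \left(-12325\right)} = - \frac{78671}{705 - \frac{4545460}{7}} = - \frac{78671}{- \frac{4540525}{7}} = \left(-78671\right) \left(- \frac{7}{4540525}\right) = \frac{550697}{4540525}$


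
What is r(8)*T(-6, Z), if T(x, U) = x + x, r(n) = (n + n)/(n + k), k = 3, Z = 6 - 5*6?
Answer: -192/11 ≈ -17.455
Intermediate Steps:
Z = -24 (Z = 6 - 30 = -24)
r(n) = 2*n/(3 + n) (r(n) = (n + n)/(n + 3) = (2*n)/(3 + n) = 2*n/(3 + n))
T(x, U) = 2*x
r(8)*T(-6, Z) = (2*8/(3 + 8))*(2*(-6)) = (2*8/11)*(-12) = (2*8*(1/11))*(-12) = (16/11)*(-12) = -192/11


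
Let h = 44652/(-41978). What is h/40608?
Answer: -3721/142053552 ≈ -2.6194e-5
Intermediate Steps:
h = -22326/20989 (h = 44652*(-1/41978) = -22326/20989 ≈ -1.0637)
h/40608 = -22326/20989/40608 = -22326/20989*1/40608 = -3721/142053552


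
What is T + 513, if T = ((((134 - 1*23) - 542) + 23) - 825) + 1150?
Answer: 430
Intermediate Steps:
T = -83 (T = ((((134 - 23) - 542) + 23) - 825) + 1150 = (((111 - 542) + 23) - 825) + 1150 = ((-431 + 23) - 825) + 1150 = (-408 - 825) + 1150 = -1233 + 1150 = -83)
T + 513 = -83 + 513 = 430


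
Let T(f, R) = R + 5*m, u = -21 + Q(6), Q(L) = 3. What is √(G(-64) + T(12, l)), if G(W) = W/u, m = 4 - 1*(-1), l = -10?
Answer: √167/3 ≈ 4.3076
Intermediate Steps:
u = -18 (u = -21 + 3 = -18)
m = 5 (m = 4 + 1 = 5)
G(W) = -W/18 (G(W) = W/(-18) = W*(-1/18) = -W/18)
T(f, R) = 25 + R (T(f, R) = R + 5*5 = R + 25 = 25 + R)
√(G(-64) + T(12, l)) = √(-1/18*(-64) + (25 - 10)) = √(32/9 + 15) = √(167/9) = √167/3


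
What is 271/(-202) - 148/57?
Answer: -45343/11514 ≈ -3.9381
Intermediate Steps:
271/(-202) - 148/57 = 271*(-1/202) - 148*1/57 = -271/202 - 148/57 = -45343/11514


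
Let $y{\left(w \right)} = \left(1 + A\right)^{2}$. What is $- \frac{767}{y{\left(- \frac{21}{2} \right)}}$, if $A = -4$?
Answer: $- \frac{767}{9} \approx -85.222$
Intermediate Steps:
$y{\left(w \right)} = 9$ ($y{\left(w \right)} = \left(1 - 4\right)^{2} = \left(-3\right)^{2} = 9$)
$- \frac{767}{y{\left(- \frac{21}{2} \right)}} = - \frac{767}{9}$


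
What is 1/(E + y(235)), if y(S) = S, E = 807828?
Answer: 1/808063 ≈ 1.2375e-6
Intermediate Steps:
1/(E + y(235)) = 1/(807828 + 235) = 1/808063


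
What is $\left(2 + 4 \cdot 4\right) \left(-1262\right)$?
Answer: $-22716$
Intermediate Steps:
$\left(2 + 4 \cdot 4\right) \left(-1262\right) = \left(2 + 16\right) \left(-1262\right) = 18 \left(-1262\right) = -22716$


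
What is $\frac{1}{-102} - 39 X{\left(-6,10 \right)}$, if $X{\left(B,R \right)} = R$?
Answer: $- \frac{39781}{102} \approx -390.01$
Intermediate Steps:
$\frac{1}{-102} - 39 X{\left(-6,10 \right)} = \frac{1}{-102} - 390 = - \frac{1}{102} - 390 = - \frac{39781}{102}$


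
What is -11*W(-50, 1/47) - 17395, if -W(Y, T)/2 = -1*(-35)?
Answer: -16625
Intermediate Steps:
W(Y, T) = -70 (W(Y, T) = -(-2)*(-35) = -2*35 = -70)
-11*W(-50, 1/47) - 17395 = -11*(-70) - 17395 = 770 - 17395 = -16625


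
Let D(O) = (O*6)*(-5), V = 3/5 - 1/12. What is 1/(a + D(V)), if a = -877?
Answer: -2/1785 ≈ -0.0011204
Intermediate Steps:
V = 31/60 (V = 3*(⅕) - 1*1/12 = ⅗ - 1/12 = 31/60 ≈ 0.51667)
D(O) = -30*O (D(O) = (6*O)*(-5) = -30*O)
1/(a + D(V)) = 1/(-877 - 30*31/60) = 1/(-877 - 31/2) = 1/(-1785/2) = -2/1785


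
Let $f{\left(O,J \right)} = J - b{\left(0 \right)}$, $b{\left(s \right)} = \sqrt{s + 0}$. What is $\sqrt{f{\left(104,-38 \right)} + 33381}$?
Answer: $\sqrt{33343} \approx 182.6$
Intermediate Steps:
$b{\left(s \right)} = \sqrt{s}$
$f{\left(O,J \right)} = J$ ($f{\left(O,J \right)} = J - \sqrt{0} = J - 0 = J + 0 = J$)
$\sqrt{f{\left(104,-38 \right)} + 33381} = \sqrt{-38 + 33381} = \sqrt{33343}$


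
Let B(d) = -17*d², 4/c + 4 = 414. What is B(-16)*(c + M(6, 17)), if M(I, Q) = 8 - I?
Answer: -1793024/205 ≈ -8746.5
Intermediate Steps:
c = 2/205 (c = 4/(-4 + 414) = 4/410 = 4*(1/410) = 2/205 ≈ 0.0097561)
B(-16)*(c + M(6, 17)) = (-17*(-16)²)*(2/205 + (8 - 1*6)) = (-17*256)*(2/205 + (8 - 6)) = -4352*(2/205 + 2) = -4352*412/205 = -1793024/205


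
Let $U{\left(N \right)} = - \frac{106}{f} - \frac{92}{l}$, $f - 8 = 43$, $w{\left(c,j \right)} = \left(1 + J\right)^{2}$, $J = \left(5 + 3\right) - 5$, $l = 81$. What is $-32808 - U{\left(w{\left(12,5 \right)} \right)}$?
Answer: $- \frac{45172190}{1377} \approx -32805.0$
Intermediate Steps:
$J = 3$ ($J = 8 - 5 = 3$)
$w{\left(c,j \right)} = 16$ ($w{\left(c,j \right)} = \left(1 + 3\right)^{2} = 4^{2} = 16$)
$f = 51$ ($f = 8 + 43 = 51$)
$U{\left(N \right)} = - \frac{4426}{1377}$ ($U{\left(N \right)} = - \frac{106}{51} - \frac{92}{81} = - \frac{4426}{1377}$)
$-32808 - U{\left(w{\left(12,5 \right)} \right)} = -32808 - - \frac{4426}{1377} = -32808 + \frac{4426}{1377} = - \frac{45172190}{1377}$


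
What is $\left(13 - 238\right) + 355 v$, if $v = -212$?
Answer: $-75485$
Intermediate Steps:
$\left(13 - 238\right) + 355 v = \left(13 - 238\right) + 355 \left(-212\right) = \left(13 - 238\right) - 75260 = -225 - 75260 = -75485$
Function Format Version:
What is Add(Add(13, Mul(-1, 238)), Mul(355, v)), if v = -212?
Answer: -75485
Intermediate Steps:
Add(Add(13, Mul(-1, 238)), Mul(355, v)) = Add(Add(13, Mul(-1, 238)), Mul(355, -212)) = Add(Add(13, -238), -75260) = Add(-225, -75260) = -75485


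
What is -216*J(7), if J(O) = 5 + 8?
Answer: -2808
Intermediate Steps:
J(O) = 13
-216*J(7) = -216*13 = -2808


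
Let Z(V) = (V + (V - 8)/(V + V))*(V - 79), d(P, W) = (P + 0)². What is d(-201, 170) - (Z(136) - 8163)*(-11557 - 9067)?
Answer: -134008527/17 ≈ -7.8829e+6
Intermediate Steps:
d(P, W) = P²
Z(V) = (-79 + V)*(V + (-8 + V)/(2*V)) (Z(V) = (V + (-8 + V)/((2*V)))*(-79 + V) = (V + (-8 + V)*(1/(2*V)))*(-79 + V) = (V + (-8 + V)/(2*V))*(-79 + V) = (-79 + V)*(V + (-8 + V)/(2*V)))
d(-201, 170) - (Z(136) - 8163)*(-11557 - 9067) = (-201)² - ((-87/2 + 136² + 316/136 - 157/2*136) - 8163)*(-11557 - 9067) = 40401 - ((-87/2 + 18496 + 316*(1/136) - 10676) - 8163)*(-20624) = 40401 - ((-87/2 + 18496 + 79/34 - 10676) - 8163)*(-20624) = 40401 - (132240/17 - 8163)*(-20624) = 40401 - (-6531)*(-20624)/17 = 40401 - 1*134695344/17 = 40401 - 134695344/17 = -134008527/17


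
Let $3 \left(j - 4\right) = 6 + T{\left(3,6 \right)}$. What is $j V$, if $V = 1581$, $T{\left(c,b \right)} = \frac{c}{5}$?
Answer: $\frac{49011}{5} \approx 9802.2$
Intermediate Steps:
$T{\left(c,b \right)} = \frac{c}{5}$ ($T{\left(c,b \right)} = c \frac{1}{5} = \frac{c}{5}$)
$j = \frac{31}{5}$ ($j = 4 + \frac{6 + \frac{1}{5} \cdot 3}{3} = 4 + \frac{6 + \frac{3}{5}}{3} = 4 + \frac{1}{3} \cdot \frac{33}{5} = 4 + \frac{11}{5} = \frac{31}{5} \approx 6.2$)
$j V = \frac{31}{5} \cdot 1581 = \frac{49011}{5}$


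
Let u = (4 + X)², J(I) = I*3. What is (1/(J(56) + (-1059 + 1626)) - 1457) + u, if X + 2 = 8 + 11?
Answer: -746759/735 ≈ -1016.0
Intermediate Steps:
J(I) = 3*I
X = 17 (X = -2 + (8 + 11) = -2 + 19 = 17)
u = 441 (u = (4 + 17)² = 21² = 441)
(1/(J(56) + (-1059 + 1626)) - 1457) + u = (1/(3*56 + (-1059 + 1626)) - 1457) + 441 = (1/(168 + 567) - 1457) + 441 = (1/735 - 1457) + 441 = -1070894/735 + 441 = -746759/735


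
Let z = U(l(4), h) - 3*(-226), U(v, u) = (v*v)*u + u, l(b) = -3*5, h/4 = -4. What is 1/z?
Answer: -1/2938 ≈ -0.00034037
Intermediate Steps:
h = -16 (h = 4*(-4) = -16)
l(b) = -15
U(v, u) = u + u*v² (U(v, u) = v²*u + u = u*v² + u = u + u*v²)
z = -2938 (z = -16*(1 + (-15)²) - 3*(-226) = -16*(1 + 225) + 678 = -16*226 + 678 = -3616 + 678 = -2938)
1/z = 1/(-2938) = -1/2938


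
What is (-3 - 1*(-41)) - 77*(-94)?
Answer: 7276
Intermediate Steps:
(-3 - 1*(-41)) - 77*(-94) = (-3 + 41) + 7238 = 38 + 7238 = 7276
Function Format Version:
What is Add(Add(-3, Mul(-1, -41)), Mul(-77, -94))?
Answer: 7276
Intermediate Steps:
Add(Add(-3, Mul(-1, -41)), Mul(-77, -94)) = Add(Add(-3, 41), 7238) = Add(38, 7238) = 7276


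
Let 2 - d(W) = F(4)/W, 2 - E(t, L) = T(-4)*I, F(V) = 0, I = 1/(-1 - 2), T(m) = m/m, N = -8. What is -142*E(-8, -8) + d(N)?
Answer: -988/3 ≈ -329.33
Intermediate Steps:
T(m) = 1
I = -1/3 (I = 1/(-3) = -1/3 ≈ -0.33333)
E(t, L) = 7/3 (E(t, L) = 2 - (-1)/3 = 2 - 1*(-1/3) = 2 + 1/3 = 7/3)
d(W) = 2 (d(W) = 2 - 0/W = 2 - 1*0 = 2 + 0 = 2)
-142*E(-8, -8) + d(N) = -142*7/3 + 2 = -994/3 + 2 = -988/3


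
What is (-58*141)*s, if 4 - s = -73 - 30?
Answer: -875046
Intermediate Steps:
s = 107 (s = 4 - (-73 - 30) = 4 - 1*(-103) = 4 + 103 = 107)
(-58*141)*s = -58*141*107 = -8178*107 = -875046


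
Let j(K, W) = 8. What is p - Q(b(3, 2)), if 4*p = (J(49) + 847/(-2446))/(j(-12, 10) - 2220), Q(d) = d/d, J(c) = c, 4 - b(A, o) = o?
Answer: -3108745/3091744 ≈ -1.0055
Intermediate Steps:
b(A, o) = 4 - o
Q(d) = 1
p = -17001/3091744 (p = ((49 + 847/(-2446))/(8 - 2220))/4 = ((49 + 847*(-1/2446))/(-2212))/4 = ((49 - 847/2446)*(-1/2212))/4 = ((119007/2446)*(-1/2212))/4 = (¼)*(-17001/772936) = -17001/3091744 ≈ -0.0054988)
p - Q(b(3, 2)) = -17001/3091744 - 1*1 = -17001/3091744 - 1 = -3108745/3091744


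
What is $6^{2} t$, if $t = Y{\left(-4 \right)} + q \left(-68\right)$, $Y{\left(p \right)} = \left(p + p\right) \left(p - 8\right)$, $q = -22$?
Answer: $57312$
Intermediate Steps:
$Y{\left(p \right)} = 2 p \left(-8 + p\right)$
$t = 1592$ ($t = 2 \left(-4\right) \left(-8 - 4\right) - -1496 = 2 \left(-4\right) \left(-12\right) + 1496 = 96 + 1496 = 1592$)
$6^{2} t = 6^{2} \cdot 1592 = 36 \cdot 1592 = 57312$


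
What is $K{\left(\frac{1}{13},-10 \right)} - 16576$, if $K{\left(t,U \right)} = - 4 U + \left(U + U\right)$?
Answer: $-16556$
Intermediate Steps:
$K{\left(t,U \right)} = - 2 U$ ($K{\left(t,U \right)} = - 4 U + 2 U = - 2 U$)
$K{\left(\frac{1}{13},-10 \right)} - 16576 = \left(-2\right) \left(-10\right) - 16576 = 20 - 16576 = -16556$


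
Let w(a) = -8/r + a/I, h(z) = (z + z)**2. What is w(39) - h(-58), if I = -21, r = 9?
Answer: -847901/63 ≈ -13459.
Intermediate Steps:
h(z) = 4*z**2 (h(z) = (2*z)**2 = 4*z**2)
w(a) = -8/9 - a/21 (w(a) = -8/9 + a/(-21) = -8*1/9 + a*(-1/21) = -8/9 - a/21)
w(39) - h(-58) = (-8/9 - 1/21*39) - 4*(-58)**2 = (-8/9 - 13/7) - 4*3364 = -173/63 - 1*13456 = -173/63 - 13456 = -847901/63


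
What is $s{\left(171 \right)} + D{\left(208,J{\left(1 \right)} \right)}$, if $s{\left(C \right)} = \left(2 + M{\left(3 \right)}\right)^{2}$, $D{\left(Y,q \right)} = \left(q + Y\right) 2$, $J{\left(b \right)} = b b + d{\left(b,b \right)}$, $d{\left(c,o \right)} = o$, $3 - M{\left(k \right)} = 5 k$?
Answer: $520$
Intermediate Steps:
$M{\left(k \right)} = 3 - 5 k$
$J{\left(b \right)} = b + b^{2}$ ($J{\left(b \right)} = b b + b = b^{2} + b = b + b^{2}$)
$D{\left(Y,q \right)} = 2 Y + 2 q$ ($D{\left(Y,q \right)} = \left(Y + q\right) 2 = 2 Y + 2 q$)
$s{\left(C \right)} = 100$ ($s{\left(C \right)} = \left(2 + \left(3 - 15\right)\right)^{2} = \left(2 - 12\right)^{2} = \left(-10\right)^{2} = 100$)
$s{\left(171 \right)} + D{\left(208,J{\left(1 \right)} \right)} = 100 + \left(2 \cdot 208 + 2 \cdot 1 \left(1 + 1\right)\right) = 100 + \left(416 + 2 \cdot 1 \cdot 2\right) = 100 + \left(416 + 2 \cdot 2\right) = 100 + \left(416 + 4\right) = 100 + 420 = 520$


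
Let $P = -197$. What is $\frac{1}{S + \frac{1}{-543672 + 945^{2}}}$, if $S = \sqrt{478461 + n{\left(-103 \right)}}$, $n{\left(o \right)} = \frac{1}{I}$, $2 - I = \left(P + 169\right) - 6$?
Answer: $- \frac{1397412}{233579924765558393} + \frac{81365012406 \sqrt{17224597}}{233579924765558393} \approx 0.0014457$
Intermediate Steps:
$I = 36$ ($I = 2 - \left(\left(-197 + 169\right) - 6\right) = 2 - \left(-28 - 6\right) = 2 - -34 = 2 + 34 = 36$)
$n{\left(o \right)} = \frac{1}{36}$
$S = \frac{\sqrt{17224597}}{6}$ ($S = \sqrt{478461 + \frac{1}{36}} = \sqrt{\frac{17224597}{36}} = \frac{\sqrt{17224597}}{6} \approx 691.71$)
$\frac{1}{S + \frac{1}{-543672 + 945^{2}}} = \frac{1}{\frac{\sqrt{17224597}}{6} + \frac{1}{-543672 + 945^{2}}} = \frac{1}{\frac{\sqrt{17224597}}{6} + \frac{1}{-543672 + 893025}} = \frac{1}{\frac{\sqrt{17224597}}{6} + \frac{1}{349353}} = \frac{1}{\frac{1}{349353} + \frac{\sqrt{17224597}}{6}}$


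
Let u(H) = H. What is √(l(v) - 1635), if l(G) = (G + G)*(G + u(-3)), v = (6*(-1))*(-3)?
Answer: I*√1095 ≈ 33.091*I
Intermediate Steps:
v = 18 (v = -6*(-3) = 18)
l(G) = 2*G*(-3 + G) (l(G) = (G + G)*(G - 3) = (2*G)*(-3 + G) = 2*G*(-3 + G))
√(l(v) - 1635) = √(2*18*(-3 + 18) - 1635) = √(2*18*15 - 1635) = √(540 - 1635) = √(-1095) = I*√1095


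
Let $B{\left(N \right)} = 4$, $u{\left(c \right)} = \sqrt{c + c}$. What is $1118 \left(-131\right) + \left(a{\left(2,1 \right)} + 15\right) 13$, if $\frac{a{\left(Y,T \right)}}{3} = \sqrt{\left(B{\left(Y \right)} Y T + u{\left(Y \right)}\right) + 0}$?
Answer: $-146263 + 39 \sqrt{10} \approx -1.4614 \cdot 10^{5}$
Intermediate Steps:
$u{\left(c \right)} = \sqrt{2} \sqrt{c}$ ($u{\left(c \right)} = \sqrt{2 c} = \sqrt{2} \sqrt{c}$)
$a{\left(Y,T \right)} = 3 \sqrt{\sqrt{2} \sqrt{Y} + 4 T Y}$ ($a{\left(Y,T \right)} = 3 \sqrt{\left(4 Y T + \sqrt{2} \sqrt{Y}\right) + 0} = 3 \sqrt{\left(4 T Y + \sqrt{2} \sqrt{Y}\right) + 0} = 3 \sqrt{\left(\sqrt{2} \sqrt{Y} + 4 T Y\right) + 0} = 3 \sqrt{\sqrt{2} \sqrt{Y} + 4 T Y}$)
$1118 \left(-131\right) + \left(a{\left(2,1 \right)} + 15\right) 13 = 1118 \left(-131\right) + \left(3 \sqrt{\sqrt{2} \sqrt{2} + 4 \cdot 1 \cdot 2} + 15\right) 13 = -146458 + \left(3 \sqrt{2 + 8} + 15\right) 13 = -146458 + \left(3 \sqrt{10} + 15\right) 13 = -146458 + \left(15 + 3 \sqrt{10}\right) 13 = -146458 + \left(195 + 39 \sqrt{10}\right) = -146263 + 39 \sqrt{10}$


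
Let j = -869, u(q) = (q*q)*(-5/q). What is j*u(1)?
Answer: 4345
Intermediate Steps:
u(q) = -5*q (u(q) = q²*(-5/q) = -5*q)
j*u(1) = -(-4345) = -869*(-5) = 4345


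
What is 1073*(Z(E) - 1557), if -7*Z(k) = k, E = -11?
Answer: -11682824/7 ≈ -1.6690e+6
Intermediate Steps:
Z(k) = -k/7
1073*(Z(E) - 1557) = 1073*(-⅐*(-11) - 1557) = 1073*(11/7 - 1557) = 1073*(-10888/7) = -11682824/7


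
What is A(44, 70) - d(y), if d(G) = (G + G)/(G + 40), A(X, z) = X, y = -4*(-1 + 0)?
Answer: 482/11 ≈ 43.818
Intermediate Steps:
y = 4 (y = -4*(-1) = 4)
d(G) = 2*G/(40 + G) (d(G) = (2*G)/(40 + G) = 2*G/(40 + G))
A(44, 70) - d(y) = 44 - 2*4/(40 + 4) = 44 - 2*4/44 = 44 - 1*2/11 = 44 - 2/11 = 482/11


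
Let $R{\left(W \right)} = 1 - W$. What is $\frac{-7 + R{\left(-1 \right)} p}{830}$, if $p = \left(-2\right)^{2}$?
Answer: $\frac{1}{830} \approx 0.0012048$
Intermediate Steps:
$p = 4$
$\frac{-7 + R{\left(-1 \right)} p}{830} = \frac{-7 + \left(1 - -1\right) 4}{830} = \left(-7 + \left(1 + 1\right) 4\right) \frac{1}{830} = \left(-7 + 2 \cdot 4\right) \frac{1}{830} = \left(-7 + 8\right) \frac{1}{830} = 1 \cdot \frac{1}{830} = \frac{1}{830}$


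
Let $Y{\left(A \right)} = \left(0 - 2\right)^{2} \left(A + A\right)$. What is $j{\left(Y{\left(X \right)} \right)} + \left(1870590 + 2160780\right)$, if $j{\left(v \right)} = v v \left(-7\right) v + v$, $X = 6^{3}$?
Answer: $-36114429366$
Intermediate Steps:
$X = 216$
$Y{\left(A \right)} = 8 A$ ($Y{\left(A \right)} = \left(-2\right)^{2} \cdot 2 A = 4 \cdot 2 A = 8 A$)
$j{\left(v \right)} = v - 7 v^{3}$ ($j{\left(v \right)} = v^{2} \left(-7\right) v + v = - 7 v^{2} v + v = - 7 v^{3} + v = v - 7 v^{3}$)
$j{\left(Y{\left(X \right)} \right)} + \left(1870590 + 2160780\right) = \left(8 \cdot 216 - 7 \left(8 \cdot 216\right)^{3}\right) + \left(1870590 + 2160780\right) = \left(1728 - 7 \cdot 1728^{3}\right) + 4031370 = \left(1728 - 36118462464\right) + 4031370 = -36118460736 + 4031370 = -36114429366$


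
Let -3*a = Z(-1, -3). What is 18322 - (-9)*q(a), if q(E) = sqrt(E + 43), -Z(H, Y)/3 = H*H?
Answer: 18322 + 18*sqrt(11) ≈ 18382.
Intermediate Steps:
Z(H, Y) = -3*H**2 (Z(H, Y) = -3*H*H = -3*H**2)
a = 1 (a = -(-1)*(-1)**2 = -(-1) = -1/3*(-3) = 1)
q(E) = sqrt(43 + E)
18322 - (-9)*q(a) = 18322 - (-9)*sqrt(43 + 1) = 18322 - (-9)*sqrt(44) = 18322 - (-9)*2*sqrt(11) = 18322 - (-18)*sqrt(11) = 18322 + 18*sqrt(11)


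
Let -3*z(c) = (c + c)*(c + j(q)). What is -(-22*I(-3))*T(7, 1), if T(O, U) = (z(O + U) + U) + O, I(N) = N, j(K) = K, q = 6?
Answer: 4400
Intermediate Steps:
z(c) = -2*c*(6 + c)/3 (z(c) = -(c + c)*(c + 6)/3 = -2*c*(6 + c)/3)
T(O, U) = O + U - 2*(O + U)*(6 + O + U)/3 (T(O, U) = (-2*(O + U)*(6 + (O + U))/3 + U) + O = (-2*(O + U)*(6 + O + U)/3 + U) + O = (U - 2*(O + U)*(6 + O + U)/3) + O = O + U - 2*(O + U)*(6 + O + U)/3)
-(-22*I(-3))*T(7, 1) = -(-22*(-3))*(7 + 1 - 2*(7 + 1)*(6 + 7 + 1)/3) = -66*(7 + 1 - 2/3*8*14) = -66*(7 + 1 - 224/3) = -66*(-200)/3 = -1*(-4400) = 4400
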